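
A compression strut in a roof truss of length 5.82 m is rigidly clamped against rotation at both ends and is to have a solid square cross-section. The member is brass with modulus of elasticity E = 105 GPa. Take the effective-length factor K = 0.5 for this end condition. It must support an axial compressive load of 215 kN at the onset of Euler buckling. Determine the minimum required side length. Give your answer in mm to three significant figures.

L_e = K·L = 0.5 × 5.82 = 2.910 m
Required I = P_cr·L_e²/(π²E) = 2.150×10^5 × 2.910² / (π² × 1.05×10^11) = 1.757×10^-6 m⁴
I_req = 1.757×10^6 mm⁴
Solid square: I = a⁴/12  ⇒  a = (12I)^(1/4) = (12×1.757×10^6)^(1/4) = 67.8 mm

a ≈ 67.8 mm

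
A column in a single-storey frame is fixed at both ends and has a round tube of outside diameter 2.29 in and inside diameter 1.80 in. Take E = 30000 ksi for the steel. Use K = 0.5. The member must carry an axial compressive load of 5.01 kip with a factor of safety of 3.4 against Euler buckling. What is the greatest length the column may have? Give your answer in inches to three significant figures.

L_max ≈ 241 in

d_o = 2.29 in, d_i = 1.80 in
I = π(d_o⁴ − d_i⁴)/64 = π(2.29⁴ − 1.800⁴)/64 = 0.8346 in⁴
Required critical load P_cr = n·P = 3.4 × 5.01 = 17.03 kip = 1.703×10^4 lb
From P_cr = π²EI/(K·L)²:  L = (1/K)·√(π²EI/P_cr) = (1/0.5)·√(π²×3.00×10^7×0.8346/1.703×10^4)
L = 241 in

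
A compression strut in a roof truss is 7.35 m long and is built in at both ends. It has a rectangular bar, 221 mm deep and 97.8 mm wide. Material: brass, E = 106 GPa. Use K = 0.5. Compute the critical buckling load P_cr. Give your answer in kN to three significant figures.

P_cr ≈ 1330 kN

Buckling occurs about the weak axis: I_min = h·b³/12 with b = 97.8 mm (the shorter side).
I_min = 221×97.8³/12 = 1.723×10^7 mm⁴
I = 1.723×10^7 mm⁴ = 1.723×10^-5 m⁴
Effective length L_e = K·L = 0.5 × 7.35 = 3.675 m
P_cr = π²EI / L_e² = π² × 106×10⁹ × 1.723×10^-5 / 3.675² = 1.334×10^6 N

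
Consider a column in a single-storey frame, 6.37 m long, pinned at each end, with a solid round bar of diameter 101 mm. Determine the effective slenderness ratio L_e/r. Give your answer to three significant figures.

λ ≈ 252

For a solid circle r = d/4 = 101/4 = 25.25 mm
L_e = K·L = 1 × 6.37 m = 6.370 m = 6370.0 mm
λ = L_e / r_min = 6370.0 / 25.25 = 252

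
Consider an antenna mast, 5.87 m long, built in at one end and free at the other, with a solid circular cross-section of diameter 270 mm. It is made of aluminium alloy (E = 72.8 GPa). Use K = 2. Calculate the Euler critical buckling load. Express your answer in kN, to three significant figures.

P_cr ≈ 1360 kN

I = πd⁴/64 = π×270⁴/64 = 2.609×10^8 mm⁴
I = 2.609×10^8 mm⁴ = 2.609×10^-4 m⁴
Effective length L_e = K·L = 2 × 5.87 = 11.74 m
P_cr = π²EI / L_e² = π² × 72.8×10⁹ × 2.609×10^-4 / 11.74² = 1.360×10^6 N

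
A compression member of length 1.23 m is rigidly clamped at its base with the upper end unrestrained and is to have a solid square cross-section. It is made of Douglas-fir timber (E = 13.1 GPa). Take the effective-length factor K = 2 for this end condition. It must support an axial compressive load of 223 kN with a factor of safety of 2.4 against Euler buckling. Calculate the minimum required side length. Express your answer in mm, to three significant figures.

a ≈ 132 mm

Required P_cr = n·P = 2.4 × 223 = 535.2 kN
L_e = K·L = 2 × 1.23 = 2.460 m
Required I = P_cr·L_e²/(π²E) = 5.352×10^5 × 2.460² / (π² × 1.31×10^10) = 2.505×10^-5 m⁴
I_req = 2.505×10^7 mm⁴
Solid square: I = a⁴/12  ⇒  a = (12I)^(1/4) = (12×2.505×10^7)^(1/4) = 132 mm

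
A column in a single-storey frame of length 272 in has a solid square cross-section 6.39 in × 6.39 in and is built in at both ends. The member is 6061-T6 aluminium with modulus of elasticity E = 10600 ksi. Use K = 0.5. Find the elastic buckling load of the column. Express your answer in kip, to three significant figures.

P_cr ≈ 786 kip

I = a⁴/12 = 6.39⁴/12 = 138.9 in⁴
Effective length L_e = K·L = 0.5 × 272 = 136.0 in
P_cr = π²EI / L_e² = π² × 10600×10³ × 138.9 / 136.0² = 7.859×10^5 lb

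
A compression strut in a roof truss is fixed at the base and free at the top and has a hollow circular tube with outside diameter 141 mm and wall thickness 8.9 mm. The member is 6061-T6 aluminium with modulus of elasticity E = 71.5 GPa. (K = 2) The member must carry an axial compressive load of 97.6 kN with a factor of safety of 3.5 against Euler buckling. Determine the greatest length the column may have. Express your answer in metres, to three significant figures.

L_max ≈ 2.04 m

Inner diameter d_i = 141 − 2×8.9 = 123.2 mm
I = π(d_o⁴ − d_i⁴)/64 = π(141⁴ − 123.2⁴)/64 = 8.093×10^6 mm⁴
I = 8.093×10^-6 m⁴
Required critical load P_cr = n·P = 3.5 × 97.6 = 341.6 kN = 3.416×10^5 N
From P_cr = π²EI/(K·L)²:  L = (1/K)·√(π²EI/P_cr) = (1/2)·√(π²×7.15×10^10×8.093×10^-6/3.416×10^5)
L = 2.04 m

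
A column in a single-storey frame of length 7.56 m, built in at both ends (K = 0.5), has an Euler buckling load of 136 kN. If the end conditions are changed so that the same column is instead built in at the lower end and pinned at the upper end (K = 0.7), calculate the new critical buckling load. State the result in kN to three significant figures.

P_cr ∝ 1/K², so P_cr,new = P_cr,old × (K_old/K_new)² = 136 × (0.5/0.7)²
= 136 × 0.5102 = 69.4 kN

P_cr ≈ 69.4 kN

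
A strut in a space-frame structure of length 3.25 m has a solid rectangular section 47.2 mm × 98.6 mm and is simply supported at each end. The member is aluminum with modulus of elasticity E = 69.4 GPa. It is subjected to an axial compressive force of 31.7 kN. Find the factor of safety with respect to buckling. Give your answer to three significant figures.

Buckling occurs about the weak axis: I_min = h·b³/12 with b = 47.2 mm (the shorter side).
I_min = 98.6×47.2³/12 = 8.640×10^5 mm⁴
I = 8.640×10^5 mm⁴ = 8.640×10^-7 m⁴
Effective length L_e = K·L = 1 × 3.25 = 3.250 m
P_cr = π²EI / L_e² = π² × 69.4×10⁹ × 8.640×10^-7 / 3.250² = 5.603×10^4 N
Factor of safety n = P_cr / P = 56.029 / 31.7 = 1.77

n ≈ 1.77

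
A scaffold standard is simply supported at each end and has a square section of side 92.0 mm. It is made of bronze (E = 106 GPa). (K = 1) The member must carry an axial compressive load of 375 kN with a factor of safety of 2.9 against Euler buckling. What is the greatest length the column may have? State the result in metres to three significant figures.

L_max ≈ 2.40 m

I = a⁴/12 = 92.0⁴/12 = 5.970×10^6 mm⁴
I = 5.970×10^-6 m⁴
Required critical load P_cr = n·P = 2.9 × 375 = 1088 kN = 1.087×10^6 N
From P_cr = π²EI/(K·L)²:  L = (1/K)·√(π²EI/P_cr) = (1/1)·√(π²×1.06×10^11×5.970×10^-6/1.087×10^6)
L = 2.40 m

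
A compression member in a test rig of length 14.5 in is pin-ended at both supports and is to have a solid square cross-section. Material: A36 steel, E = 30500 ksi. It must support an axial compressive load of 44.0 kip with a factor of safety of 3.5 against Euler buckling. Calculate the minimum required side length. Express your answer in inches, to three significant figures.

a ≈ 1.07 in

Required P_cr = n·P = 3.5 × 44.0 = 154.0 kip
L_e = K·L = 1 × 14.5 = 14.50 in
Required I = P_cr·L_e²/(π²E) = 1.540×10^5 × 14.50² / (π² × 3.05×10^7) = 0.1076 in⁴
Solid square: I = a⁴/12  ⇒  a = (12I)^(1/4) = (12×0.1076)^(1/4) = 1.07 in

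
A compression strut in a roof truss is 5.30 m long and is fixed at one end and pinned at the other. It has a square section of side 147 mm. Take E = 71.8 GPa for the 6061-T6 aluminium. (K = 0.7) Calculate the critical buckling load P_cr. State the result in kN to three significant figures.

I = a⁴/12 = 147⁴/12 = 3.891×10^7 mm⁴
I = 3.891×10^7 mm⁴ = 3.891×10^-5 m⁴
Effective length L_e = K·L = 0.7 × 5.30 = 3.710 m
P_cr = π²EI / L_e² = π² × 71.8×10⁹ × 3.891×10^-5 / 3.710² = 2.003×10^6 N

P_cr ≈ 2000 kN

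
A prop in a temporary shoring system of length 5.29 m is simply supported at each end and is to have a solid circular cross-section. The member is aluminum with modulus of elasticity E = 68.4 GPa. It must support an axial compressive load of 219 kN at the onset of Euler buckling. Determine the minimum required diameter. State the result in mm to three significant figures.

L_e = K·L = 1 × 5.29 = 5.290 m
Required I = P_cr·L_e²/(π²E) = 2.190×10^5 × 5.290² / (π² × 6.84×10^10) = 9.078×10^-6 m⁴
I_req = 9.078×10^6 mm⁴
Solid circle: I = πd⁴/64  ⇒  d = (64I/π)^(1/4) = (64×9.078×10^6/π)^(1/4) = 117 mm

d ≈ 117 mm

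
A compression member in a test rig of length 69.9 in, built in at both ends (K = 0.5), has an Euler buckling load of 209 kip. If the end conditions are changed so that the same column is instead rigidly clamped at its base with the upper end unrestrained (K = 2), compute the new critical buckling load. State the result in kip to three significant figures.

P_cr ∝ 1/K², so P_cr,new = P_cr,old × (K_old/K_new)² = 209 × (0.5/2)²
= 209 × 0.06250 = 13.1 kip

P_cr ≈ 13.1 kip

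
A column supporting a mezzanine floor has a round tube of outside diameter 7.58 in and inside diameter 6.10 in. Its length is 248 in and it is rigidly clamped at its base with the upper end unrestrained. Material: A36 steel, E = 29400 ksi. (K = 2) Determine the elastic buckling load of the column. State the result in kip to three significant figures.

d_o = 7.58 in, d_i = 6.10 in
I = π(d_o⁴ − d_i⁴)/64 = π(7.58⁴ − 6.100⁴)/64 = 94.08 in⁴
Effective length L_e = K·L = 2 × 248 = 496.0 in
P_cr = π²EI / L_e² = π² × 29400×10³ × 94.08 / 496.0² = 1.110×10^5 lb

P_cr ≈ 111 kip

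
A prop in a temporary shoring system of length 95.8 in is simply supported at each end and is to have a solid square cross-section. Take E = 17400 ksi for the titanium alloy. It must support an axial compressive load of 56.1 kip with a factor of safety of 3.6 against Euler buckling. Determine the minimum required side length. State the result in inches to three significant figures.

a ≈ 3.37 in

Required P_cr = n·P = 3.6 × 56.1 = 202.0 kip
L_e = K·L = 1 × 95.8 = 95.80 in
Required I = P_cr·L_e²/(π²E) = 2.020×10^5 × 95.80² / (π² × 1.74×10^7) = 10.79 in⁴
Solid square: I = a⁴/12  ⇒  a = (12I)^(1/4) = (12×10.79)^(1/4) = 3.37 in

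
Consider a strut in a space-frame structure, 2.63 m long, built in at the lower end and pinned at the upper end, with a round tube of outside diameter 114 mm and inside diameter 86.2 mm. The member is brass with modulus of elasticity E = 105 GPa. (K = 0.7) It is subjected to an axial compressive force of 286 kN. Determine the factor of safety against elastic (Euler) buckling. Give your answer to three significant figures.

d_o = 114 mm, d_i = 86.2 mm
I = π(d_o⁴ − d_i⁴)/64 = π(114⁴ − 86.20⁴)/64 = 5.580×10^6 mm⁴
I = 5.580×10^6 mm⁴ = 5.580×10^-6 m⁴
Effective length L_e = K·L = 0.7 × 2.63 = 1.841 m
P_cr = π²EI / L_e² = π² × 105×10⁹ × 5.580×10^-6 / 1.841² = 1.706×10^6 N
Factor of safety n = P_cr / P = 1706.3 / 286 = 5.97

n ≈ 5.97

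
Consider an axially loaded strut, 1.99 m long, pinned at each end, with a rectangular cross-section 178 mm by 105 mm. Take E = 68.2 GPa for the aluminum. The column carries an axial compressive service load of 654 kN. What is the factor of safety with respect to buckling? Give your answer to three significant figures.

Buckling occurs about the weak axis: I_min = h·b³/12 with b = 105 mm (the shorter side).
I_min = 178×105³/12 = 1.717×10^7 mm⁴
I = 1.717×10^7 mm⁴ = 1.717×10^-5 m⁴
Effective length L_e = K·L = 1 × 1.99 = 1.990 m
P_cr = π²EI / L_e² = π² × 68.2×10⁹ × 1.717×10^-5 / 1.990² = 2.919×10^6 N
Factor of safety n = P_cr / P = 2918.7 / 654 = 4.46

n ≈ 4.46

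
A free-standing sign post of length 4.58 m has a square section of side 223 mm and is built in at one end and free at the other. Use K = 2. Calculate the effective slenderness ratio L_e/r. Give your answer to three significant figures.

λ ≈ 142

For a square r = a/√12 = 223/√12 = 64.37 mm
L_e = K·L = 2 × 4.58 m = 9.160 m = 9160.0 mm
λ = L_e / r_min = 9160.0 / 64.37 = 142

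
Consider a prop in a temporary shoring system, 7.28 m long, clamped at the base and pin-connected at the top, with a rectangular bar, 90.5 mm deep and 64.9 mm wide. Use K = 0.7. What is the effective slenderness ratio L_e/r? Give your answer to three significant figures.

λ ≈ 272

Buckling occurs about the weak axis: I_min = h·b³/12 with b = 64.9 mm (the shorter side).
I_min = 90.5×64.9³/12 = 2.062×10^6 mm⁴
A = 5.873×10^3 mm²;  r_min = √(I/A) = √(2.062×10^6/5.873×10^3) = 18.74 mm
L_e = K·L = 0.7 × 7.28 m = 5.096 m = 5096.0 mm
λ = L_e / r_min = 5096.0 / 18.74 = 272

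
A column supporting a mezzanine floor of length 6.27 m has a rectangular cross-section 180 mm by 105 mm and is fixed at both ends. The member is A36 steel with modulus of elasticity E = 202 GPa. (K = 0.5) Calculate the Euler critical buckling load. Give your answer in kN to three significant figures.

Buckling occurs about the weak axis: I_min = h·b³/12 with b = 105 mm (the shorter side).
I_min = 180×105³/12 = 1.736×10^7 mm⁴
I = 1.736×10^7 mm⁴ = 1.736×10^-5 m⁴
Effective length L_e = K·L = 0.5 × 6.27 = 3.135 m
P_cr = π²EI / L_e² = π² × 202×10⁹ × 1.736×10^-5 / 3.135² = 3.522×10^6 N

P_cr ≈ 3520 kN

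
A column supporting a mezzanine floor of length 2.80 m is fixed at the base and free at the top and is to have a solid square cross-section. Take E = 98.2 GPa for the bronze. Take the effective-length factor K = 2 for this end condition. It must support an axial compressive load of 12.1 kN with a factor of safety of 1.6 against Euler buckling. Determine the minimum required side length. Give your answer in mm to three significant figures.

Required P_cr = n·P = 1.6 × 12.1 = 19.36 kN
L_e = K·L = 2 × 2.80 = 5.600 m
Required I = P_cr·L_e²/(π²E) = 1.936×10^4 × 5.600² / (π² × 9.82×10^10) = 6.264×10^-7 m⁴
I_req = 6.264×10^5 mm⁴
Solid square: I = a⁴/12  ⇒  a = (12I)^(1/4) = (12×6.264×10^5)^(1/4) = 52.4 mm

a ≈ 52.4 mm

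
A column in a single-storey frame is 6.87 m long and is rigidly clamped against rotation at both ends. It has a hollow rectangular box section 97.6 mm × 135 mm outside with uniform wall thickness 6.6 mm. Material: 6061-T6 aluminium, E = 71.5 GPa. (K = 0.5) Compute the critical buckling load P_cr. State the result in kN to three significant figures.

Inner dimensions: h_i = 135 − 2×6.6 = 121.8 mm, b_i = 97.6 − 2×6.6 = 84.40 mm
Weak-axis I_min = (h_o·b_o³ − h_i·b_i³)/12 with b_o = 97.6, b_i = 84.40 mm (shorter outer/inner sides).
I_min = (135×97.6³ − 121.8×84.40³)/12 = 4.357×10^6 mm⁴
I = 4.357×10^6 mm⁴ = 4.357×10^-6 m⁴
Effective length L_e = K·L = 0.5 × 6.87 = 3.435 m
P_cr = π²EI / L_e² = π² × 71.5×10⁹ × 4.357×10^-6 / 3.435² = 2.606×10^5 N

P_cr ≈ 261 kN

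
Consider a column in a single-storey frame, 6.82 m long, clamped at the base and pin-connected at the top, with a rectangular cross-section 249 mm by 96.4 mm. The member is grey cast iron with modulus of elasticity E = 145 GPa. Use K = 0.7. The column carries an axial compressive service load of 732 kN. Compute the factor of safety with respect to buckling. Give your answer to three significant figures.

n ≈ 1.59

Buckling occurs about the weak axis: I_min = h·b³/12 with b = 96.4 mm (the shorter side).
I_min = 249×96.4³/12 = 1.859×10^7 mm⁴
I = 1.859×10^7 mm⁴ = 1.859×10^-5 m⁴
Effective length L_e = K·L = 0.7 × 6.82 = 4.774 m
P_cr = π²EI / L_e² = π² × 145×10⁹ × 1.859×10^-5 / 4.774² = 1.167×10^6 N
Factor of safety n = P_cr / P = 1167.2 / 732 = 1.59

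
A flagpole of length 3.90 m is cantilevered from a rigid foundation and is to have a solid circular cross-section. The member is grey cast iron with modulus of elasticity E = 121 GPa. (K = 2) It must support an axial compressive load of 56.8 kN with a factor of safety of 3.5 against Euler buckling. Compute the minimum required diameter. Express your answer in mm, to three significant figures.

d ≈ 120 mm

Required P_cr = n·P = 3.5 × 56.8 = 198.8 kN
L_e = K·L = 2 × 3.90 = 7.800 m
Required I = P_cr·L_e²/(π²E) = 1.988×10^5 × 7.800² / (π² × 1.21×10^11) = 1.013×10^-5 m⁴
I_req = 1.013×10^7 mm⁴
Solid circle: I = πd⁴/64  ⇒  d = (64I/π)^(1/4) = (64×1.013×10^7/π)^(1/4) = 120 mm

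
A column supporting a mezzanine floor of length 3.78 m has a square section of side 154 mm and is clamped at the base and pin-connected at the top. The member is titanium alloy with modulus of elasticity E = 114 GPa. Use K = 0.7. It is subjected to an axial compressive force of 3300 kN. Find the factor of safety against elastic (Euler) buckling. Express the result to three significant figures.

I = a⁴/12 = 154⁴/12 = 4.687×10^7 mm⁴
I = 4.687×10^7 mm⁴ = 4.687×10^-5 m⁴
Effective length L_e = K·L = 0.7 × 3.78 = 2.646 m
P_cr = π²EI / L_e² = π² × 114×10⁹ × 4.687×10^-5 / 2.646² = 7.532×10^6 N
Factor of safety n = P_cr / P = 7532.3 / 3300 = 2.28

n ≈ 2.28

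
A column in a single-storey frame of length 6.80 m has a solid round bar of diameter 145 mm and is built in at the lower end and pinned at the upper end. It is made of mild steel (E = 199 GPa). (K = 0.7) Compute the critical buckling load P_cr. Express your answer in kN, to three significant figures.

I = πd⁴/64 = π×145⁴/64 = 2.170×10^7 mm⁴
I = 2.170×10^7 mm⁴ = 2.170×10^-5 m⁴
Effective length L_e = K·L = 0.7 × 6.80 = 4.760 m
P_cr = π²EI / L_e² = π² × 199×10⁹ × 2.170×10^-5 / 4.760² = 1.881×10^6 N

P_cr ≈ 1880 kN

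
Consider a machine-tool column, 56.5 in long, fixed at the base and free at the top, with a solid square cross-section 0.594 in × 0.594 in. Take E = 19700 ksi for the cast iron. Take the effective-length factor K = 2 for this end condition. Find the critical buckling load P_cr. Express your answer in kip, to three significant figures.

I = a⁴/12 = 0.594⁴/12 = 1.037×10^-2 in⁴
Effective length L_e = K·L = 2 × 56.5 = 113.0 in
P_cr = π²EI / L_e² = π² × 19700×10³ × 1.037×10^-2 / 113.0² = 158.0 lb

P_cr ≈ 0.158 kip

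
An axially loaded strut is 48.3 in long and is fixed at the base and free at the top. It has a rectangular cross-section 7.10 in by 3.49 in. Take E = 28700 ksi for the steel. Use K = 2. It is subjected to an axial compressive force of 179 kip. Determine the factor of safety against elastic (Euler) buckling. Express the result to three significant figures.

n ≈ 4.27

Buckling occurs about the weak axis: I_min = h·b³/12 with b = 3.49 in (the shorter side).
I_min = 7.10×3.49³/12 = 25.15 in⁴
Effective length L_e = K·L = 2 × 48.3 = 96.60 in
P_cr = π²EI / L_e² = π² × 28700×10³ × 25.15 / 96.60² = 7.635×10^5 lb
Factor of safety n = P_cr / P = 763.45 / 179 = 4.27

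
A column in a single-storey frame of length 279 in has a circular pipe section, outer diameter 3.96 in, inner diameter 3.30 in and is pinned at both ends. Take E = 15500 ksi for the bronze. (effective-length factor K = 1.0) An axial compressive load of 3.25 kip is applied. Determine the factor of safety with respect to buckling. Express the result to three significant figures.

n ≈ 3.78

d_o = 3.96 in, d_i = 3.30 in
I = π(d_o⁴ − d_i⁴)/64 = π(3.96⁴ − 3.300⁴)/64 = 6.250 in⁴
Effective length L_e = K·L = 1 × 279 = 279.0 in
P_cr = π²EI / L_e² = π² × 15500×10³ × 6.250 / 279.0² = 1.228×10^4 lb
Factor of safety n = P_cr / P = 12.283 / 3.25 = 3.78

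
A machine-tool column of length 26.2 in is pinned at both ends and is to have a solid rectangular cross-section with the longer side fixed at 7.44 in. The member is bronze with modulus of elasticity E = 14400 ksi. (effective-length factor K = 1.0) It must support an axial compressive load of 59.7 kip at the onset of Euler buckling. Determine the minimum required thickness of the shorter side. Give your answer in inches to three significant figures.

L_e = K·L = 1 × 26.2 = 26.20 in
Required I = P_cr·L_e²/(π²E) = 5.970×10^4 × 26.20² / (π² × 1.44×10^7) = 0.2883 in⁴
Rectangle, weak axis: I_min = h·b³/12 with h = 7.44 in fixed  ⇒  b = (12I/h)^(1/3) = 0.775 in

b ≈ 0.775 in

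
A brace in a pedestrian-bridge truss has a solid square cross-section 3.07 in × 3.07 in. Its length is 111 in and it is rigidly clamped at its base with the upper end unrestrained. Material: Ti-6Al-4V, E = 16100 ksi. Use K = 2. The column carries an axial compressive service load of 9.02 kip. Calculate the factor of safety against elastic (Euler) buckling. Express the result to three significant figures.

n ≈ 2.65

I = a⁴/12 = 3.07⁴/12 = 7.402 in⁴
Effective length L_e = K·L = 2 × 111 = 222.0 in
P_cr = π²EI / L_e² = π² × 16100×10³ × 7.402 / 222.0² = 2.387×10^4 lb
Factor of safety n = P_cr / P = 23.867 / 9.02 = 2.65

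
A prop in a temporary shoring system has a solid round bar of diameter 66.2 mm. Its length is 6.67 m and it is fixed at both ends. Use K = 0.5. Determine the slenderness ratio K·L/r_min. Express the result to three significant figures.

I = πd⁴/64 = π×66.2⁴/64 = 9.428×10^5 mm⁴
A = 3.442×10^3 mm²;  r_min = √(I/A) = √(9.428×10^5/3.442×10^3) = 16.55 mm
L_e = K·L = 0.5 × 6.67 m = 3.335 m = 3335.0 mm
λ = L_e / r_min = 3335.0 / 16.55 = 202

λ ≈ 202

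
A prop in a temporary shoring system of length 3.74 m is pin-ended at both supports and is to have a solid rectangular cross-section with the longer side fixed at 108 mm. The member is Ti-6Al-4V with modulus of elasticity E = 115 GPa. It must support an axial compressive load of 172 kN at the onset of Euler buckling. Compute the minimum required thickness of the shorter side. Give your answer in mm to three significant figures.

b ≈ 61.8 mm

L_e = K·L = 1 × 3.74 = 3.740 m
Required I = P_cr·L_e²/(π²E) = 1.720×10^5 × 3.740² / (π² × 1.15×10^11) = 2.120×10^-6 m⁴
I_req = 2.120×10^6 mm⁴
Rectangle, weak axis: I_min = h·b³/12 with h = 108 mm fixed  ⇒  b = (12I/h)^(1/3) = 61.8 mm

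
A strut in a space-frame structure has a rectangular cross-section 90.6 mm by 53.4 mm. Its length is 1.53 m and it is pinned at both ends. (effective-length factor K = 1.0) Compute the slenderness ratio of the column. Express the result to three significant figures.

λ ≈ 99.3

For a rectangle r_min = b/√12 = 53.4/√12 = 15.42 mm
L_e = K·L = 1 × 1.53 m = 1.530 m = 1530.0 mm
λ = L_e / r_min = 1530.0 / 15.42 = 99.3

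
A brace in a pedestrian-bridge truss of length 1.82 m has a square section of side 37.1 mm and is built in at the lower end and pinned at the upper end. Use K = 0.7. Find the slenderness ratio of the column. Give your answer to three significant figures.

λ ≈ 119

I = a⁴/12 = 37.1⁴/12 = 1.579×10^5 mm⁴
A = 1.376×10^3 mm²;  r_min = √(I/A) = √(1.579×10^5/1.376×10^3) = 10.71 mm
L_e = K·L = 0.7 × 1.82 m = 1.274 m = 1274.0 mm
λ = L_e / r_min = 1274.0 / 10.71 = 119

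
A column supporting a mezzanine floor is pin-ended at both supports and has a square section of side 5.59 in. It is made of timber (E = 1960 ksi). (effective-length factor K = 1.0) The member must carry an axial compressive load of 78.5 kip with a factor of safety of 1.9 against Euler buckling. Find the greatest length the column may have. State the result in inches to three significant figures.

L_max ≈ 103 in

I = a⁴/12 = 5.59⁴/12 = 81.37 in⁴
Required critical load P_cr = n·P = 1.9 × 78.5 = 149.2 kip = 1.492×10^5 lb
From P_cr = π²EI/(K·L)²:  L = (1/K)·√(π²EI/P_cr) = (1/1)·√(π²×1.96×10^6×81.37/1.492×10^5)
L = 103 in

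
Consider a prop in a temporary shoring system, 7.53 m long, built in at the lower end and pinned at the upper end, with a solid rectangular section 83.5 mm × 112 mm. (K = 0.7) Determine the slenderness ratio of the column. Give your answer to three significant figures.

λ ≈ 219

Buckling occurs about the weak axis: I_min = h·b³/12 with b = 83.5 mm (the shorter side).
I_min = 112×83.5³/12 = 5.434×10^6 mm⁴
A = 9.352×10^3 mm²;  r_min = √(I/A) = √(5.434×10^6/9.352×10^3) = 24.10 mm
L_e = K·L = 0.7 × 7.53 m = 5.271 m = 5271.0 mm
λ = L_e / r_min = 5271.0 / 24.10 = 219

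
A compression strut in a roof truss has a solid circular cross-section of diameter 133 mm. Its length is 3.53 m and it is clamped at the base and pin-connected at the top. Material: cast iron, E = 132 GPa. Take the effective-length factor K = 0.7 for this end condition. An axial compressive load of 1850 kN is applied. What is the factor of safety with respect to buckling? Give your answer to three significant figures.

n ≈ 1.77

I = πd⁴/64 = π×133⁴/64 = 1.536×10^7 mm⁴
I = 1.536×10^7 mm⁴ = 1.536×10^-5 m⁴
Effective length L_e = K·L = 0.7 × 3.53 = 2.471 m
P_cr = π²EI / L_e² = π² × 132×10⁹ × 1.536×10^-5 / 2.471² = 3.277×10^6 N
Factor of safety n = P_cr / P = 3277.2 / 1850 = 1.77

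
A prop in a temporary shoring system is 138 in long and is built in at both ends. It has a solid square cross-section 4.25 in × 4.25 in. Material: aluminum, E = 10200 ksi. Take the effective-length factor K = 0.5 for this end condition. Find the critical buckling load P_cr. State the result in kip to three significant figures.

I = a⁴/12 = 4.25⁴/12 = 27.19 in⁴
Effective length L_e = K·L = 0.5 × 138 = 69.00 in
P_cr = π²EI / L_e² = π² × 10200×10³ × 27.19 / 69.00² = 5.749×10^5 lb

P_cr ≈ 575 kip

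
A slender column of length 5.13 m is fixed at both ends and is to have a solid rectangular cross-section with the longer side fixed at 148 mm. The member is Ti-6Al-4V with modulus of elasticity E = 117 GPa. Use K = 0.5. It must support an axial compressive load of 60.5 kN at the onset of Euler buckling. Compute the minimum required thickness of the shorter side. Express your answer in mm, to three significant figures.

b ≈ 30.3 mm

L_e = K·L = 0.5 × 5.13 = 2.565 m
Required I = P_cr·L_e²/(π²E) = 6.050×10^4 × 2.565² / (π² × 1.17×10^11) = 3.447×10^-7 m⁴
I_req = 3.447×10^5 mm⁴
Rectangle, weak axis: I_min = h·b³/12 with h = 148 mm fixed  ⇒  b = (12I/h)^(1/3) = 30.3 mm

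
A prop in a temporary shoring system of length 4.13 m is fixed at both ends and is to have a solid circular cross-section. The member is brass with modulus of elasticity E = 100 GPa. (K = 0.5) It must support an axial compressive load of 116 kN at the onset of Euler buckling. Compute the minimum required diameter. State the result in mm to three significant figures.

d ≈ 56.5 mm

L_e = K·L = 0.5 × 4.13 = 2.065 m
Required I = P_cr·L_e²/(π²E) = 1.160×10^5 × 2.065² / (π² × 1.00×10^11) = 5.012×10^-7 m⁴
I_req = 5.012×10^5 mm⁴
Solid circle: I = πd⁴/64  ⇒  d = (64I/π)^(1/4) = (64×5.012×10^5/π)^(1/4) = 56.5 mm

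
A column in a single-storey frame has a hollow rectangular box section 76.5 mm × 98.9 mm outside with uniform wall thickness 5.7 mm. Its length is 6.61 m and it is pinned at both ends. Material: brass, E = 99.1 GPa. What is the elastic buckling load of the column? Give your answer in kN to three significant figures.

Inner dimensions: h_i = 98.9 − 2×5.7 = 87.50 mm, b_i = 76.5 − 2×5.7 = 65.10 mm
Weak-axis I_min = (h_o·b_o³ − h_i·b_i³)/12 with b_o = 76.5, b_i = 65.10 mm (shorter outer/inner sides).
I_min = (98.9×76.5³ − 87.50×65.10³)/12 = 1.678×10^6 mm⁴
I = 1.678×10^6 mm⁴ = 1.678×10^-6 m⁴
Effective length L_e = K·L = 1 × 6.61 = 6.610 m
P_cr = π²EI / L_e² = π² × 99.1×10⁹ × 1.678×10^-6 / 6.610² = 3.756×10^4 N

P_cr ≈ 37.6 kN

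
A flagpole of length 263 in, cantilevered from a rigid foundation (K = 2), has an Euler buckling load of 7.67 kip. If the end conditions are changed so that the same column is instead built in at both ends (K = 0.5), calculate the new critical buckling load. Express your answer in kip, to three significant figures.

P_cr ∝ 1/K², so P_cr,new = P_cr,old × (K_old/K_new)² = 7.67 × (2/0.5)²
= 7.67 × 16.00 = 123 kip

P_cr ≈ 123 kip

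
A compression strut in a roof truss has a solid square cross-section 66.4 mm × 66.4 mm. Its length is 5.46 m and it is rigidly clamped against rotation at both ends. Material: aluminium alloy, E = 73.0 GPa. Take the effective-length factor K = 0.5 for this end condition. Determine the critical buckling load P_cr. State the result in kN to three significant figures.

P_cr ≈ 157 kN

I = a⁴/12 = 66.4⁴/12 = 1.620×10^6 mm⁴
I = 1.620×10^6 mm⁴ = 1.620×10^-6 m⁴
Effective length L_e = K·L = 0.5 × 5.46 = 2.730 m
P_cr = π²EI / L_e² = π² × 73.0×10⁹ × 1.620×10^-6 / 2.730² = 1.566×10^5 N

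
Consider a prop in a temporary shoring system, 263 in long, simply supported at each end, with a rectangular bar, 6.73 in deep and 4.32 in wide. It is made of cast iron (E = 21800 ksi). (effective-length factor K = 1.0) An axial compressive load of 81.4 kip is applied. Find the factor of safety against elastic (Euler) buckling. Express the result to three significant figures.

Buckling occurs about the weak axis: I_min = h·b³/12 with b = 4.32 in (the shorter side).
I_min = 6.73×4.32³/12 = 45.22 in⁴
Effective length L_e = K·L = 1 × 263 = 263.0 in
P_cr = π²EI / L_e² = π² × 21800×10³ × 45.22 / 263.0² = 1.406×10^5 lb
Factor of safety n = P_cr / P = 140.65 / 81.4 = 1.73

n ≈ 1.73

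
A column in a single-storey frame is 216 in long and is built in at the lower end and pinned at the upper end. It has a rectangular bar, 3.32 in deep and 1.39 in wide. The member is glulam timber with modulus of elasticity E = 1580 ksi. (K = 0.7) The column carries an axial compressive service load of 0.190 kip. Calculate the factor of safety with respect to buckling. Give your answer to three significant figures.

n ≈ 2.67

Buckling occurs about the weak axis: I_min = h·b³/12 with b = 1.39 in (the shorter side).
I_min = 3.32×1.39³/12 = 0.7430 in⁴
Effective length L_e = K·L = 0.7 × 216 = 151.2 in
P_cr = π²EI / L_e² = π² × 1580×10³ × 0.7430 / 151.2² = 506.8 lb
Factor of safety n = P_cr / P = 0.50682 / 0.190 = 2.67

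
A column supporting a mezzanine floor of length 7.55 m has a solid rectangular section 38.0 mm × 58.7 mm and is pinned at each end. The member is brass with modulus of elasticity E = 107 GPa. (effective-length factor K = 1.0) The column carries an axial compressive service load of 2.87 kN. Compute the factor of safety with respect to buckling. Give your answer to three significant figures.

n ≈ 1.73

Buckling occurs about the weak axis: I_min = h·b³/12 with b = 38.0 mm (the shorter side).
I_min = 58.7×38.0³/12 = 2.684×10^5 mm⁴
I = 2.684×10^5 mm⁴ = 2.684×10^-7 m⁴
Effective length L_e = K·L = 1 × 7.55 = 7.550 m
P_cr = π²EI / L_e² = π² × 107×10⁹ × 2.684×10^-7 / 7.550² = 4.973×10^3 N
Factor of safety n = P_cr / P = 4.9728 / 2.87 = 1.73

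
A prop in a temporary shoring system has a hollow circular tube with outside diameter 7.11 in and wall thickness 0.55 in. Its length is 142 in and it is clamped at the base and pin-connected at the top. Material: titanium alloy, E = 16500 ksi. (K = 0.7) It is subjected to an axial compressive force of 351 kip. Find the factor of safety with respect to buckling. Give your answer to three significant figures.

Inner diameter d_i = 7.11 − 2×0.55 = 6.010 in
I = π(d_o⁴ − d_i⁴)/64 = π(7.11⁴ − 6.010⁴)/64 = 61.40 in⁴
Effective length L_e = K·L = 0.7 × 142 = 99.40 in
P_cr = π²EI / L_e² = π² × 16500×10³ × 61.40 / 99.40² = 1.012×10^6 lb
Factor of safety n = P_cr / P = 1012.0 / 351 = 2.88

n ≈ 2.88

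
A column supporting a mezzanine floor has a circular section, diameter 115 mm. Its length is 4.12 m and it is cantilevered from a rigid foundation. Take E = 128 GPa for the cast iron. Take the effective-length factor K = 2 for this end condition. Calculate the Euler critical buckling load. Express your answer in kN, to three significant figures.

I = πd⁴/64 = π×115⁴/64 = 8.585×10^6 mm⁴
I = 8.585×10^6 mm⁴ = 8.585×10^-6 m⁴
Effective length L_e = K·L = 2 × 4.12 = 8.240 m
P_cr = π²EI / L_e² = π² × 128×10⁹ × 8.585×10^-6 / 8.240² = 1.597×10^5 N

P_cr ≈ 160 kN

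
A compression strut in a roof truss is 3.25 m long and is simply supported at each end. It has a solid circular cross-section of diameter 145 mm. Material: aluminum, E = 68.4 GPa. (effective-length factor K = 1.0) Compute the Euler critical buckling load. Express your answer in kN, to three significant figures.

P_cr ≈ 1390 kN

I = πd⁴/64 = π×145⁴/64 = 2.170×10^7 mm⁴
I = 2.170×10^7 mm⁴ = 2.170×10^-5 m⁴
Effective length L_e = K·L = 1 × 3.25 = 3.250 m
P_cr = π²EI / L_e² = π² × 68.4×10⁹ × 2.170×10^-5 / 3.250² = 1.387×10^6 N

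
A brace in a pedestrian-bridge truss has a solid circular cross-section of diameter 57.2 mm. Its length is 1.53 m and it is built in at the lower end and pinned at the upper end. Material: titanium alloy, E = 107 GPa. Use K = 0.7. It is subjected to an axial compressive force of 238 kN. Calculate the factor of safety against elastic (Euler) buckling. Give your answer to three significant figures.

n ≈ 2.03

I = πd⁴/64 = π×57.2⁴/64 = 5.255×10^5 mm⁴
I = 5.255×10^5 mm⁴ = 5.255×10^-7 m⁴
Effective length L_e = K·L = 0.7 × 1.53 = 1.071 m
P_cr = π²EI / L_e² = π² × 107×10⁹ × 5.255×10^-7 / 1.071² = 4.838×10^5 N
Factor of safety n = P_cr / P = 483.79 / 238 = 2.03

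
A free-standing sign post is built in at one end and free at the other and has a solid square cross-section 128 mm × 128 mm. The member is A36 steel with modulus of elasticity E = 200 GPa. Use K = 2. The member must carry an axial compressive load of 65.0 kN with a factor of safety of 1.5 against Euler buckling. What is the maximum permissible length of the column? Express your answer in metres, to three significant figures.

I = a⁴/12 = 128⁴/12 = 2.237×10^7 mm⁴
I = 2.237×10^-5 m⁴
Required critical load P_cr = n·P = 1.5 × 65.0 = 97.50 kN = 9.750×10^4 N
From P_cr = π²EI/(K·L)²:  L = (1/K)·√(π²EI/P_cr) = (1/2)·√(π²×2.00×10^11×2.237×10^-5/9.750×10^4)
L = 10.6 m

L_max ≈ 10.6 m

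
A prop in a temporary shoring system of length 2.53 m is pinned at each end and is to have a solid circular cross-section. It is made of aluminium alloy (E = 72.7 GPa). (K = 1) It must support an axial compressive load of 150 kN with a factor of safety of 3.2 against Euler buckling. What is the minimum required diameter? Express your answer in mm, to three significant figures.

Required P_cr = n·P = 3.2 × 150 = 480.0 kN
L_e = K·L = 1 × 2.53 = 2.530 m
Required I = P_cr·L_e²/(π²E) = 4.800×10^5 × 2.530² / (π² × 7.27×10^10) = 4.282×10^-6 m⁴
I_req = 4.282×10^6 mm⁴
Solid circle: I = πd⁴/64  ⇒  d = (64I/π)^(1/4) = (64×4.282×10^6/π)^(1/4) = 96.6 mm

d ≈ 96.6 mm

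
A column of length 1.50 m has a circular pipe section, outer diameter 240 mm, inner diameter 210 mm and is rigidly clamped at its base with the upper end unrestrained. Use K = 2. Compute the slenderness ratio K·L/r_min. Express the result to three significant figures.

λ ≈ 37.6

d_o = 240 mm, d_i = 210 mm
I = π(d_o⁴ − d_i⁴)/64 = π(240⁴ − 210.0⁴)/64 = 6.739×10^7 mm⁴
A = 1.060×10^4 mm²;  r_min = √(I/A) = √(6.739×10^7/1.060×10^4) = 79.73 mm
L_e = K·L = 2 × 1.50 m = 3.000 m = 3000.0 mm
λ = L_e / r_min = 3000.0 / 79.73 = 37.6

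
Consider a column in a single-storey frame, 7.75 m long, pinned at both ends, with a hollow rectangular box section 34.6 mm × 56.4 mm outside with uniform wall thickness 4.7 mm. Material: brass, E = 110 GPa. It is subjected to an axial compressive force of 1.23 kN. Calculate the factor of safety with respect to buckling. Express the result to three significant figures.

Inner dimensions: h_i = 56.4 − 2×4.7 = 47.00 mm, b_i = 34.6 − 2×4.7 = 25.20 mm
Weak-axis I_min = (h_o·b_o³ − h_i·b_i³)/12 with b_o = 34.6, b_i = 25.20 mm (shorter outer/inner sides).
I_min = (56.4×34.6³ − 47.00×25.20³)/12 = 1.320×10^5 mm⁴
I = 1.320×10^5 mm⁴ = 1.320×10^-7 m⁴
Effective length L_e = K·L = 1 × 7.75 = 7.750 m
P_cr = π²EI / L_e² = π² × 110×10⁹ × 1.320×10^-7 / 7.750² = 2.386×10^3 N
Factor of safety n = P_cr / P = 2.3860 / 1.23 = 1.94

n ≈ 1.94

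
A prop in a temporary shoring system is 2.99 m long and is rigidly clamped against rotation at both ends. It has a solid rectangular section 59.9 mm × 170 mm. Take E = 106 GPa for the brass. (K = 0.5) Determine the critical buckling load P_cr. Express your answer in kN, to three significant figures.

P_cr ≈ 1430 kN

Buckling occurs about the weak axis: I_min = h·b³/12 with b = 59.9 mm (the shorter side).
I_min = 170×59.9³/12 = 3.045×10^6 mm⁴
I = 3.045×10^6 mm⁴ = 3.045×10^-6 m⁴
Effective length L_e = K·L = 0.5 × 2.99 = 1.495 m
P_cr = π²EI / L_e² = π² × 106×10⁹ × 3.045×10^-6 / 1.495² = 1.425×10^6 N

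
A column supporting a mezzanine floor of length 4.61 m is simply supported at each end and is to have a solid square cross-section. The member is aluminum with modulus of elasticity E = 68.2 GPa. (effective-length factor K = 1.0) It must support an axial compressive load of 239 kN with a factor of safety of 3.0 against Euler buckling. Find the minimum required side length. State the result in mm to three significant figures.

Required P_cr = n·P = 3.0 × 239 = 717.0 kN
L_e = K·L = 1 × 4.61 = 4.610 m
Required I = P_cr·L_e²/(π²E) = 7.170×10^5 × 4.610² / (π² × 6.82×10^10) = 2.264×10^-5 m⁴
I_req = 2.264×10^7 mm⁴
Solid square: I = a⁴/12  ⇒  a = (12I)^(1/4) = (12×2.264×10^7)^(1/4) = 128 mm

a ≈ 128 mm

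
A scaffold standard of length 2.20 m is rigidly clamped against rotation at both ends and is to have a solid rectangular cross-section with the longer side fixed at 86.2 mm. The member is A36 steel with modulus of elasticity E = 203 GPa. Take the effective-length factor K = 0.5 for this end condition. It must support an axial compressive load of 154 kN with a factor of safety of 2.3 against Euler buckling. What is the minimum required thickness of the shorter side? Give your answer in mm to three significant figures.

b ≈ 31.0 mm

Required P_cr = n·P = 2.3 × 154 = 354.2 kN
L_e = K·L = 0.5 × 2.20 = 1.100 m
Required I = P_cr·L_e²/(π²E) = 3.542×10^5 × 1.100² / (π² × 2.03×10^11) = 2.139×10^-7 m⁴
I_req = 2.139×10^5 mm⁴
Rectangle, weak axis: I_min = h·b³/12 with h = 86.2 mm fixed  ⇒  b = (12I/h)^(1/3) = 31.0 mm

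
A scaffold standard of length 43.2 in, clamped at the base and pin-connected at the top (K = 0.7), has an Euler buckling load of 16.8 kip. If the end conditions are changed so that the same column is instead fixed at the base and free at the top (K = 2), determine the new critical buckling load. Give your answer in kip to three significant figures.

P_cr ∝ 1/K², so P_cr,new = P_cr,old × (K_old/K_new)² = 16.8 × (0.7/2)²
= 16.8 × 0.1225 = 2.06 kip

P_cr ≈ 2.06 kip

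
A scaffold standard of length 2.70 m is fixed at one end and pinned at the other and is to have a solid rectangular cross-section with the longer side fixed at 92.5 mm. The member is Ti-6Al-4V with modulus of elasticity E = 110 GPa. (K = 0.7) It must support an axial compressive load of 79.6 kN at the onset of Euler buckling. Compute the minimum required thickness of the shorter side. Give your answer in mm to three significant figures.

L_e = K·L = 0.7 × 2.70 = 1.890 m
Required I = P_cr·L_e²/(π²E) = 7.960×10^4 × 1.890² / (π² × 1.10×10^11) = 2.619×10^-7 m⁴
I_req = 2.619×10^5 mm⁴
Rectangle, weak axis: I_min = h·b³/12 with h = 92.5 mm fixed  ⇒  b = (12I/h)^(1/3) = 32.4 mm

b ≈ 32.4 mm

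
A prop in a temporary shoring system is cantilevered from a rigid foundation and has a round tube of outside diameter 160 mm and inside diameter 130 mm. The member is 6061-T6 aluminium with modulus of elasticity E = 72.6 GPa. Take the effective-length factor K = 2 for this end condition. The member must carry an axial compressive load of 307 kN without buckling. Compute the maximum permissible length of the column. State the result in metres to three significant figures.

L_max ≈ 3.25 m

d_o = 160 mm, d_i = 130 mm
I = π(d_o⁴ − d_i⁴)/64 = π(160⁴ − 130.0⁴)/64 = 1.815×10^7 mm⁴
I = 1.815×10^-5 m⁴
At the buckling limit P_cr = P = 3.070×10^5 N
From P_cr = π²EI/(K·L)²:  L = (1/K)·√(π²EI/P_cr) = (1/2)·√(π²×7.26×10^10×1.815×10^-5/3.070×10^5)
L = 3.25 m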